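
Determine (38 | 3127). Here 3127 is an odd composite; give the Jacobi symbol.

-1

Pull out 2: since 3127 ≡ 7 (mod 8), (2/3127) = +1.
Reciprocity: 19 ≡ 3 and 3127 ≡ 3 (mod 4), so (19/3127) = −(3127/19).
Reduce top mod 19: now compute (11/19).
Reciprocity: 11 ≡ 3 and 19 ≡ 3 (mod 4), so (11/19) = −(19/11).
Reduce top mod 11: now compute (8/11).
Pull out 2^3: since 11 ≡ 3 (mod 8), (2/11) = -1, so (2/11)^3 = -1.
Reached (1/11) = 1. Collecting the sign flips along the way, the symbol is -1.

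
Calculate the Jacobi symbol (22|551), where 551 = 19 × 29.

Pull out 2: since 551 ≡ 7 (mod 8), (2/551) = +1.
Reciprocity: 11 ≡ 3 and 551 ≡ 3 (mod 4), so (11/551) = −(551/11).
Reduce top mod 11: now compute (1/11).
Reached (1/11) = 1. Collecting the sign flips along the way, the symbol is -1.

-1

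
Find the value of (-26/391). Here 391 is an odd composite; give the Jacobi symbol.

First reduce: -26 ≡ 365 (mod 391).
Reciprocity: 365 ≡ 1 and 391 ≡ 3 (mod 4), so (365/391) = +(391/365).
Reduce top mod 365: now compute (26/365).
Pull out 2: since 365 ≡ 5 (mod 8), (2/365) = -1.
Reciprocity: 13 ≡ 1 and 365 ≡ 1 (mod 4), so (13/365) = +(365/13).
Reduce top mod 13: now compute (1/13).
Reached (1/13) = 1. Collecting the sign flips along the way, the symbol is -1.

-1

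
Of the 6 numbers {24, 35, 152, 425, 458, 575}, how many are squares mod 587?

2

(24/587) = -1 → non-residue.
(35/587) = -1 → non-residue.
(152/587) = +1 → QR.
(425/587) = +1 → QR.
(458/587) = -1 → non-residue.
(575/587) = -1 → non-residue.
Total quadratic residues among the 6: 2.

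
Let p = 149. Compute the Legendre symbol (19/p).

1

Reciprocity: 19 ≡ 3 and 149 ≡ 1 (mod 4), so (19/149) = +(149/19).
Reduce top mod 19: now compute (16/19).
Pull out 2^4: since 19 ≡ 3 (mod 8), (2/19) = -1, so (2/19)^4 = +1.
Reached (1/19) = 1. Collecting the sign flips along the way, the symbol is +1.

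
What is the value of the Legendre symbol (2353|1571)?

1

First reduce: 2353 ≡ 782 (mod 1571).
Pull out 2: since 1571 ≡ 3 (mod 8), (2/1571) = -1.
Reciprocity: 391 ≡ 3 and 1571 ≡ 3 (mod 4), so (391/1571) = −(1571/391).
Reduce top mod 391: now compute (7/391).
Reciprocity: 7 ≡ 3 and 391 ≡ 3 (mod 4), so (7/391) = −(391/7).
Reduce top mod 7: now compute (6/7).
Pull out 2: since 7 ≡ 7 (mod 8), (2/7) = +1.
Reciprocity: 3 ≡ 3 and 7 ≡ 3 (mod 4), so (3/7) = −(7/3).
Reduce top mod 3: now compute (1/3).
Reached (1/3) = 1. Collecting the sign flips along the way, the symbol is +1.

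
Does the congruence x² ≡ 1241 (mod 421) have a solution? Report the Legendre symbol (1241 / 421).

-1

Euler's criterion: (1241/421) ≡ 399^210 (mod 421).
399^2 ≡ 63 (mod 421)
399^4 ≡ 180 (mod 421)
399^8 ≡ 404 (mod 421)
399^16 ≡ 289 (mod 421)
399^32 ≡ 163 (mod 421)
399^64 ≡ 46 (mod 421)
399^128 ≡ 11 (mod 421)
399^210 = 399^(128+64+16+2) ≡ 420 (mod 421).
Result is 420 ≡ −1, so (1241/421) = −1.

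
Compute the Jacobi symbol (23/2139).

Reciprocity: 23 ≡ 3 and 2139 ≡ 3 (mod 4), so (23/2139) = −(2139/23).
Reduce top mod 23: now compute (0/23).
Top reduces to 0: gcd > 1, so the symbol is 0.

0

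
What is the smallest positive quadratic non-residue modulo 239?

(2/239) = +1, so 2 is a residue.
(3/239) = +1, so 3 is a residue.
(4/239) = +1, so 4 is a residue.
(5/239) = +1, so 5 is a residue.
(6/239) = +1, so 6 is a residue.
(7/239) = −1, so 7 is the smallest positive non-residue mod 239.

7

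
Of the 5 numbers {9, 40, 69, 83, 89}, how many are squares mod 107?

(9/107) = +1 → QR.
(40/107) = +1 → QR.
(69/107) = +1 → QR.
(83/107) = +1 → QR.
(89/107) = +1 → QR.
Total quadratic residues among the 5: 5.

5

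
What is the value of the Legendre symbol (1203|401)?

0

First reduce: 1203 ≡ 0 (mod 401).
Top reduces to 0: gcd > 1, so the symbol is 0.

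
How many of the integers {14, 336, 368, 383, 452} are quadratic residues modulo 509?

(14/509) = +1 → QR.
(336/509) = +1 → QR.
(368/509) = +1 → QR.
(383/509) = +1 → QR.
(452/509) = +1 → QR.
Total quadratic residues among the 5: 5.

5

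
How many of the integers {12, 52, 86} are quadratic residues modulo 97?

2

(12/97) = +1 → QR.
(52/97) = -1 → non-residue.
(86/97) = +1 → QR.
Total quadratic residues among the 3: 2.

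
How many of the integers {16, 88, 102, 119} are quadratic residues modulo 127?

(16/127) = +1 → QR.
(88/127) = +1 → QR.
(102/127) = -1 → non-residue.
(119/127) = -1 → non-residue.
Total quadratic residues among the 4: 2.

2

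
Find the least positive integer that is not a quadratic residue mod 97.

5

(2/97) = +1, so 2 is a residue.
(3/97) = +1, so 3 is a residue.
(4/97) = +1, so 4 is a residue.
(5/97) = −1, so 5 is the smallest positive non-residue mod 97.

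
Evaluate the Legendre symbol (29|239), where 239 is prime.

Euler's criterion: (29/239) ≡ 29^119 (mod 239).
29^2 ≡ 124 (mod 239)
29^4 ≡ 80 (mod 239)
29^8 ≡ 186 (mod 239)
29^16 ≡ 180 (mod 239)
29^32 ≡ 135 (mod 239)
29^64 ≡ 61 (mod 239)
29^119 = 29^(64+32+16+4+2+1) ≡ 1 (mod 239).
Result is 1, so (29/239) = 1.

1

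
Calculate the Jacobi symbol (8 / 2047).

1

Pull out 2^3: since 2047 ≡ 7 (mod 8), (2/2047) = +1, so (2/2047)^3 = +1.
Reached (1/2047) = 1. Collecting the sign flips along the way, the symbol is +1.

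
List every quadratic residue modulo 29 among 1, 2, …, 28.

1 4 5 6 7 9 13 16 20 22 23 24 25 28

Square k = 1,…,14 (k and 29−k give the same square):
1²=1, 2²=4, 3²=9, 4²=16, 5²=25, 6²≡7, 7²≡20, 8²≡6, 9²≡23, 10²≡13, 11²≡5, 12²≡28, 13²≡24, 14²≡22 (mod 29).
So the quadratic residues mod 29 are {1, 4, 5, 6, 7, 9, 13, 16, 20, 22, 23, 24, 25, 28}.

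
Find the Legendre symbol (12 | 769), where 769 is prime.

Pull out 2^2: since 769 ≡ 1 (mod 8), (2/769) = +1, so (2/769)^2 = +1.
Reciprocity: 3 ≡ 3 and 769 ≡ 1 (mod 4), so (3/769) = +(769/3).
Reduce top mod 3: now compute (1/3).
Reached (1/3) = 1. Collecting the sign flips along the way, the symbol is +1.

1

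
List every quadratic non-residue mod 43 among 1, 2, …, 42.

Square k = 1,…,21 (k and 43−k give the same square):
1²=1, 2²=4, 3²=9, 4²=16, 5²=25, 6²=36, 7²≡6, 8²≡21, 9²≡38, 10²≡14, 11²≡35, 12²≡15, 13²≡40, 14²≡24, 15²≡10, 16²≡41, 17²≡31, 18²≡23, 19²≡17, 20²≡13, 21²≡11 (mod 43).
The residues are {1, 4, 6, 9, 10, 11, 13, 14, 15, 16, 17, 21, 23, 24, 25, 31, 35, 36, 38, 40, 41}; the non-residues are the remaining 21 nonzero classes.

2 3 5 7 8 12 18 19 20 22 26 27 28 29 30 32 33 34 37 39 42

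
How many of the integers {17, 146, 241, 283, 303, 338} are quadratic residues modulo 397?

(17/397) = -1 → non-residue.
(146/397) = -1 → non-residue.
(241/397) = -1 → non-residue.
(283/397) = -1 → non-residue.
(303/397) = -1 → non-residue.
(338/397) = -1 → non-residue.
Total quadratic residues among the 6: 0.

0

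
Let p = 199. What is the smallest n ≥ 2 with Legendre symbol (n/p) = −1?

(2/199) = +1, so 2 is a residue.
(3/199) = −1, so 3 is the smallest positive non-residue mod 199.

3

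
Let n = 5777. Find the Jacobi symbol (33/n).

Reciprocity: 33 ≡ 1 and 5777 ≡ 1 (mod 4), so (33/5777) = +(5777/33).
Reduce top mod 33: now compute (2/33).
Pull out 2: since 33 ≡ 1 (mod 8), (2/33) = +1.
Reached (1/33) = 1. Collecting the sign flips along the way, the symbol is +1.

1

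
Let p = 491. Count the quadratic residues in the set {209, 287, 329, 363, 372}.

3

(209/491) = -1 → non-residue.
(287/491) = -1 → non-residue.
(329/491) = +1 → QR.
(363/491) = +1 → QR.
(372/491) = +1 → QR.
Total quadratic residues among the 5: 3.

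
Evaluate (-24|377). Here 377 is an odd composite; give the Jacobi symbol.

First reduce: -24 ≡ 353 (mod 377).
Reciprocity: 353 ≡ 1 and 377 ≡ 1 (mod 4), so (353/377) = +(377/353).
Reduce top mod 353: now compute (24/353).
Pull out 2^3: since 353 ≡ 1 (mod 8), (2/353) = +1, so (2/353)^3 = +1.
Reciprocity: 3 ≡ 3 and 353 ≡ 1 (mod 4), so (3/353) = +(353/3).
Reduce top mod 3: now compute (2/3).
Pull out 2: since 3 ≡ 3 (mod 8), (2/3) = -1.
Reached (1/3) = 1. Collecting the sign flips along the way, the symbol is -1.

-1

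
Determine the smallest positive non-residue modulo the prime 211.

2

(2/211) = −1, so 2 is the smallest positive non-residue mod 211.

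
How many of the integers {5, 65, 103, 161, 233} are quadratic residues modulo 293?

(5/293) = -1 → non-residue.
(65/293) = +1 → QR.
(103/293) = -1 → non-residue.
(161/293) = +1 → QR.
(233/293) = +1 → QR.
Total quadratic residues among the 5: 3.

3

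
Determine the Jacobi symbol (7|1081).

-1

Reciprocity: 7 ≡ 3 and 1081 ≡ 1 (mod 4), so (7/1081) = +(1081/7).
Reduce top mod 7: now compute (3/7).
Reciprocity: 3 ≡ 3 and 7 ≡ 3 (mod 4), so (3/7) = −(7/3).
Reduce top mod 3: now compute (1/3).
Reached (1/3) = 1. Collecting the sign flips along the way, the symbol is -1.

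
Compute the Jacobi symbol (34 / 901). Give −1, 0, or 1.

Pull out 2: since 901 ≡ 5 (mod 8), (2/901) = -1.
Reciprocity: 17 ≡ 1 and 901 ≡ 1 (mod 4), so (17/901) = +(901/17).
Reduce top mod 17: now compute (0/17).
Top reduces to 0: gcd > 1, so the symbol is 0.

0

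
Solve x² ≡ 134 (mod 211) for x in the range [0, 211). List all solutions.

61, 150

Since 211 ≡ 3 (mod 4), a square root of 134 is 134^((211+1)/4) = 134^53 mod 211.
Repeated squaring: 134^2≡21, 134^4≡19, 134^8≡150, 134^16≡134, 134^32≡21 (mod 211).
134^53 = 134^(32+16+4+1) ≡ 150 (mod 211).
Check: 150² = 22500 ≡ 134 (mod 211). The two roots are 61 and 150.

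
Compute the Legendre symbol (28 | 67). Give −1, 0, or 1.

-1

Pull out 2^2: since 67 ≡ 3 (mod 8), (2/67) = -1, so (2/67)^2 = +1.
Reciprocity: 7 ≡ 3 and 67 ≡ 3 (mod 4), so (7/67) = −(67/7).
Reduce top mod 7: now compute (4/7).
Pull out 2^2: since 7 ≡ 7 (mod 8), (2/7) = +1, so (2/7)^2 = +1.
Reached (1/7) = 1. Collecting the sign flips along the way, the symbol is -1.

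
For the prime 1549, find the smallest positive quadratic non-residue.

2

(2/1549) = −1, so 2 is the smallest positive non-residue mod 1549.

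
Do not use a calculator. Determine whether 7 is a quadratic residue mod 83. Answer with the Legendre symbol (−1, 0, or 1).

Euler's criterion: (7/83) ≡ 7^41 (mod 83).
7^2 ≡ 49 (mod 83)
7^4 ≡ 77 (mod 83)
7^8 ≡ 36 (mod 83)
7^16 ≡ 51 (mod 83)
7^32 ≡ 28 (mod 83)
7^41 = 7^(32+8+1) ≡ 1 (mod 83).
Result is 1, so (7/83) = 1.

1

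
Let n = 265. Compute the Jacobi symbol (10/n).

Pull out 2: since 265 ≡ 1 (mod 8), (2/265) = +1.
Reciprocity: 5 ≡ 1 and 265 ≡ 1 (mod 4), so (5/265) = +(265/5).
Reduce top mod 5: now compute (0/5).
Top reduces to 0: gcd > 1, so the symbol is 0.

0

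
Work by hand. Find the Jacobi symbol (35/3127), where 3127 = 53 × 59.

-1

Reciprocity: 35 ≡ 3 and 3127 ≡ 3 (mod 4), so (35/3127) = −(3127/35).
Reduce top mod 35: now compute (12/35).
Pull out 2^2: since 35 ≡ 3 (mod 8), (2/35) = -1, so (2/35)^2 = +1.
Reciprocity: 3 ≡ 3 and 35 ≡ 3 (mod 4), so (3/35) = −(35/3).
Reduce top mod 3: now compute (2/3).
Pull out 2: since 3 ≡ 3 (mod 8), (2/3) = -1.
Reached (1/3) = 1. Collecting the sign flips along the way, the symbol is -1.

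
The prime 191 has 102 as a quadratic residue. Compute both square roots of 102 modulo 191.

Since 191 ≡ 3 (mod 4), a square root of 102 is 102^((191+1)/4) = 102^48 mod 191.
Repeated squaring: 102^2≡90, 102^4≡78, 102^8≡163, 102^16≡20, 102^32≡18 (mod 191).
102^48 = 102^(32+16) ≡ 169 (mod 191).
Check: 169² = 28561 ≡ 102 (mod 191). The two roots are 22 and 169.

22, 169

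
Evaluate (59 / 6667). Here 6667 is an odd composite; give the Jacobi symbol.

Reciprocity: 59 ≡ 3 and 6667 ≡ 3 (mod 4), so (59/6667) = −(6667/59).
Reduce top mod 59: now compute (0/59).
Top reduces to 0: gcd > 1, so the symbol is 0.

0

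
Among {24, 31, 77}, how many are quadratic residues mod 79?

(24/79) = -1 → non-residue.
(31/79) = +1 → QR.
(77/79) = -1 → non-residue.
Total quadratic residues among the 3: 1.

1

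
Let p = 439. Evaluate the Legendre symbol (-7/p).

-1

First reduce: -7 ≡ 432 (mod 439).
Pull out 2^4: since 439 ≡ 7 (mod 8), (2/439) = +1, so (2/439)^4 = +1.
Reciprocity: 27 ≡ 3 and 439 ≡ 3 (mod 4), so (27/439) = −(439/27).
Reduce top mod 27: now compute (7/27).
Reciprocity: 7 ≡ 3 and 27 ≡ 3 (mod 4), so (7/27) = −(27/7).
Reduce top mod 7: now compute (6/7).
Pull out 2: since 7 ≡ 7 (mod 8), (2/7) = +1.
Reciprocity: 3 ≡ 3 and 7 ≡ 3 (mod 4), so (3/7) = −(7/3).
Reduce top mod 3: now compute (1/3).
Reached (1/3) = 1. Collecting the sign flips along the way, the symbol is -1.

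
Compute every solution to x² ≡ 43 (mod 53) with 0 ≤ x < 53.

19, 34

53 ≡ 1 (mod 4), so we find a root by search.
Trying successive values, 19² = 361 ≡ 43 (mod 53). The other root is 53 − 19 = 34.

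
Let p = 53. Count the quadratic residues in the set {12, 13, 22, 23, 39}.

1

(12/53) = -1 → non-residue.
(13/53) = +1 → QR.
(22/53) = -1 → non-residue.
(23/53) = -1 → non-residue.
(39/53) = -1 → non-residue.
Total quadratic residues among the 5: 1.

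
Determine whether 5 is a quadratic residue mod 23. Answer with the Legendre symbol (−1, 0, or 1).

Reciprocity: 5 ≡ 1 and 23 ≡ 3 (mod 4), so (5/23) = +(23/5).
Reduce top mod 5: now compute (3/5).
Reciprocity: 3 ≡ 3 and 5 ≡ 1 (mod 4), so (3/5) = +(5/3).
Reduce top mod 3: now compute (2/3).
Pull out 2: since 3 ≡ 3 (mod 8), (2/3) = -1.
Reached (1/3) = 1. Collecting the sign flips along the way, the symbol is -1.

-1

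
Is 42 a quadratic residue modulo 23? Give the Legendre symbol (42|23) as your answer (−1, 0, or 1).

-1

Euler's criterion: (42/23) ≡ 19^11 (mod 23).
19^2 ≡ 16 (mod 23)
19^4 ≡ 3 (mod 23)
19^8 ≡ 9 (mod 23)
19^11 = 19^(8+2+1) ≡ 22 (mod 23).
Result is 22 ≡ −1, so (42/23) = −1.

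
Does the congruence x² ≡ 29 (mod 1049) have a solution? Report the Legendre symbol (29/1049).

Reciprocity: 29 ≡ 1 and 1049 ≡ 1 (mod 4), so (29/1049) = +(1049/29).
Reduce top mod 29: now compute (5/29).
Reciprocity: 5 ≡ 1 and 29 ≡ 1 (mod 4), so (5/29) = +(29/5).
Reduce top mod 5: now compute (4/5).
Pull out 2^2: since 5 ≡ 5 (mod 8), (2/5) = -1, so (2/5)^2 = +1.
Reached (1/5) = 1. Collecting the sign flips along the way, the symbol is +1.

1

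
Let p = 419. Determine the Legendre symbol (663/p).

-1

Euler's criterion: (663/419) ≡ 244^209 (mod 419).
244^2 ≡ 38 (mod 419)
244^4 ≡ 187 (mod 419)
244^8 ≡ 192 (mod 419)
244^16 ≡ 411 (mod 419)
244^32 ≡ 64 (mod 419)
244^64 ≡ 325 (mod 419)
244^128 ≡ 37 (mod 419)
244^209 = 244^(128+64+16+1) ≡ 418 (mod 419).
Result is 418 ≡ −1, so (663/419) = −1.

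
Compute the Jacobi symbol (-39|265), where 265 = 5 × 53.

-1

First reduce: -39 ≡ 226 (mod 265).
Pull out 2: since 265 ≡ 1 (mod 8), (2/265) = +1.
Reciprocity: 113 ≡ 1 and 265 ≡ 1 (mod 4), so (113/265) = +(265/113).
Reduce top mod 113: now compute (39/113).
Reciprocity: 39 ≡ 3 and 113 ≡ 1 (mod 4), so (39/113) = +(113/39).
Reduce top mod 39: now compute (35/39).
Reciprocity: 35 ≡ 3 and 39 ≡ 3 (mod 4), so (35/39) = −(39/35).
Reduce top mod 35: now compute (4/35).
Pull out 2^2: since 35 ≡ 3 (mod 8), (2/35) = -1, so (2/35)^2 = +1.
Reached (1/35) = 1. Collecting the sign flips along the way, the symbol is -1.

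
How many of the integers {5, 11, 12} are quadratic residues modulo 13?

(5/13) = -1 → non-residue.
(11/13) = -1 → non-residue.
(12/13) = +1 → QR.
Total quadratic residues among the 3: 1.

1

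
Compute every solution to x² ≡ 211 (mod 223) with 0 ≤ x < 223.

65, 158

Since 223 ≡ 3 (mod 4), a square root of 211 is 211^((223+1)/4) = 211^56 mod 223.
Repeated squaring: 211^2≡144, 211^4≡220, 211^8≡9, 211^16≡81, 211^32≡94 (mod 223).
211^56 = 211^(32+16+8) ≡ 65 (mod 223).
Check: 65² = 4225 ≡ 211 (mod 223). The two roots are 65 and 158.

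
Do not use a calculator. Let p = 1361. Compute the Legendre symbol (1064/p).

1

Pull out 2^3: since 1361 ≡ 1 (mod 8), (2/1361) = +1, so (2/1361)^3 = +1.
Reciprocity: 133 ≡ 1 and 1361 ≡ 1 (mod 4), so (133/1361) = +(1361/133).
Reduce top mod 133: now compute (31/133).
Reciprocity: 31 ≡ 3 and 133 ≡ 1 (mod 4), so (31/133) = +(133/31).
Reduce top mod 31: now compute (9/31).
Reciprocity: 9 ≡ 1 and 31 ≡ 3 (mod 4), so (9/31) = +(31/9).
Reduce top mod 9: now compute (4/9).
Pull out 2^2: since 9 ≡ 1 (mod 8), (2/9) = +1, so (2/9)^2 = +1.
Reached (1/9) = 1. Collecting the sign flips along the way, the symbol is +1.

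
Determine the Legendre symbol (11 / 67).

Reciprocity: 11 ≡ 3 and 67 ≡ 3 (mod 4), so (11/67) = −(67/11).
Reduce top mod 11: now compute (1/11).
Reached (1/11) = 1. Collecting the sign flips along the way, the symbol is -1.

-1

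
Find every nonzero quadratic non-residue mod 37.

Square k = 1,…,18 (k and 37−k give the same square):
1²=1, 2²=4, 3²=9, 4²=16, 5²=25, 6²=36, 7²≡12, 8²≡27, 9²≡7, 10²≡26, 11²≡10, 12²≡33, 13²≡21, 14²≡11, 15²≡3, 16²≡34, 17²≡30, 18²≡28 (mod 37).
The residues are {1, 3, 4, 7, 9, 10, 11, 12, 16, 21, 25, 26, 27, 28, 30, 33, 34, 36}; the non-residues are the remaining 18 nonzero classes.

2, 5, 6, 8, 13, 14, 15, 17, 18, 19, 20, 22, 23, 24, 29, 31, 32, 35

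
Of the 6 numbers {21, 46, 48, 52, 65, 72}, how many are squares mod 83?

3

(21/83) = +1 → QR.
(46/83) = -1 → non-residue.
(48/83) = +1 → QR.
(52/83) = -1 → non-residue.
(65/83) = +1 → QR.
(72/83) = -1 → non-residue.
Total quadratic residues among the 6: 3.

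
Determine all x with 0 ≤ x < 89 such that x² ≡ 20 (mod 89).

38, 51

89 ≡ 1 (mod 4), so we find a root by search.
Trying successive values, 38² = 1444 ≡ 20 (mod 89). The other root is 89 − 38 = 51.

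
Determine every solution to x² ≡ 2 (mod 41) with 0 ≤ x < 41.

17, 24

41 ≡ 1 (mod 4), so we find a root by search.
Trying successive values, 17² = 289 ≡ 2 (mod 41). The other root is 41 − 17 = 24.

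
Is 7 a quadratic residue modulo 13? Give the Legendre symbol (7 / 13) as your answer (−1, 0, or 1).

-1

Reciprocity: 7 ≡ 3 and 13 ≡ 1 (mod 4), so (7/13) = +(13/7).
Reduce top mod 7: now compute (6/7).
Pull out 2: since 7 ≡ 7 (mod 8), (2/7) = +1.
Reciprocity: 3 ≡ 3 and 7 ≡ 3 (mod 4), so (3/7) = −(7/3).
Reduce top mod 3: now compute (1/3).
Reached (1/3) = 1. Collecting the sign flips along the way, the symbol is -1.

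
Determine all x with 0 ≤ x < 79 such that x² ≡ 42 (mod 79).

11, 68

Since 79 ≡ 3 (mod 4), a square root of 42 is 42^((79+1)/4) = 42^20 mod 79.
Repeated squaring: 42^2≡26, 42^4≡44, 42^8≡40, 42^16≡20 (mod 79).
42^20 = 42^(16+4) ≡ 11 (mod 79).
Check: 11² = 121 ≡ 42 (mod 79). The two roots are 11 and 68.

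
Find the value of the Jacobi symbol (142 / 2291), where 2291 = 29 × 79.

1

Pull out 2: since 2291 ≡ 3 (mod 8), (2/2291) = -1.
Reciprocity: 71 ≡ 3 and 2291 ≡ 3 (mod 4), so (71/2291) = −(2291/71).
Reduce top mod 71: now compute (19/71).
Reciprocity: 19 ≡ 3 and 71 ≡ 3 (mod 4), so (19/71) = −(71/19).
Reduce top mod 19: now compute (14/19).
Pull out 2: since 19 ≡ 3 (mod 8), (2/19) = -1.
Reciprocity: 7 ≡ 3 and 19 ≡ 3 (mod 4), so (7/19) = −(19/7).
Reduce top mod 7: now compute (5/7).
Reciprocity: 5 ≡ 1 and 7 ≡ 3 (mod 4), so (5/7) = +(7/5).
Reduce top mod 5: now compute (2/5).
Pull out 2: since 5 ≡ 5 (mod 8), (2/5) = -1.
Reached (1/5) = 1. Collecting the sign flips along the way, the symbol is +1.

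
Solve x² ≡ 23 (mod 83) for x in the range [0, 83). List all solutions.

40, 43

Since 83 ≡ 3 (mod 4), a square root of 23 is 23^((83+1)/4) = 23^21 mod 83.
Repeated squaring: 23^2≡31, 23^4≡48, 23^8≡63, 23^16≡68 (mod 83).
23^21 = 23^(16+4+1) ≡ 40 (mod 83).
Check: 40² = 1600 ≡ 23 (mod 83). The two roots are 40 and 43.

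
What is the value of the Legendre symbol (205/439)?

-1

Reciprocity: 205 ≡ 1 and 439 ≡ 3 (mod 4), so (205/439) = +(439/205).
Reduce top mod 205: now compute (29/205).
Reciprocity: 29 ≡ 1 and 205 ≡ 1 (mod 4), so (29/205) = +(205/29).
Reduce top mod 29: now compute (2/29).
Pull out 2: since 29 ≡ 5 (mod 8), (2/29) = -1.
Reached (1/29) = 1. Collecting the sign flips along the way, the symbol is -1.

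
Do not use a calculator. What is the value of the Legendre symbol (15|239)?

1

Reciprocity: 15 ≡ 3 and 239 ≡ 3 (mod 4), so (15/239) = −(239/15).
Reduce top mod 15: now compute (14/15).
Pull out 2: since 15 ≡ 7 (mod 8), (2/15) = +1.
Reciprocity: 7 ≡ 3 and 15 ≡ 3 (mod 4), so (7/15) = −(15/7).
Reduce top mod 7: now compute (1/7).
Reached (1/7) = 1. Collecting the sign flips along the way, the symbol is +1.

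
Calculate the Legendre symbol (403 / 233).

1

First reduce: 403 ≡ 170 (mod 233).
Pull out 2: since 233 ≡ 1 (mod 8), (2/233) = +1.
Reciprocity: 85 ≡ 1 and 233 ≡ 1 (mod 4), so (85/233) = +(233/85).
Reduce top mod 85: now compute (63/85).
Reciprocity: 63 ≡ 3 and 85 ≡ 1 (mod 4), so (63/85) = +(85/63).
Reduce top mod 63: now compute (22/63).
Pull out 2: since 63 ≡ 7 (mod 8), (2/63) = +1.
Reciprocity: 11 ≡ 3 and 63 ≡ 3 (mod 4), so (11/63) = −(63/11).
Reduce top mod 11: now compute (8/11).
Pull out 2^3: since 11 ≡ 3 (mod 8), (2/11) = -1, so (2/11)^3 = -1.
Reached (1/11) = 1. Collecting the sign flips along the way, the symbol is +1.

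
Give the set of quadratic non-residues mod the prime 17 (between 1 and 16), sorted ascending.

3, 5, 6, 7, 10, 11, 12, 14

Square k = 1,…,8 (k and 17−k give the same square):
1²=1, 2²=4, 3²=9, 4²=16, 5²≡8, 6²≡2, 7²≡15, 8²≡13 (mod 17).
The residues are {1, 2, 4, 8, 9, 13, 15, 16}; the non-residues are the remaining 8 nonzero classes.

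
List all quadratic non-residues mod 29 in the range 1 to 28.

Square k = 1,…,14 (k and 29−k give the same square):
1²=1, 2²=4, 3²=9, 4²=16, 5²=25, 6²≡7, 7²≡20, 8²≡6, 9²≡23, 10²≡13, 11²≡5, 12²≡28, 13²≡24, 14²≡22 (mod 29).
The residues are {1, 4, 5, 6, 7, 9, 13, 16, 20, 22, 23, 24, 25, 28}; the non-residues are the remaining 14 nonzero classes.

2,3,8,10,11,12,14,15,17,18,19,21,26,27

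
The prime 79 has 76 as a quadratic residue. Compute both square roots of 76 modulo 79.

Since 79 ≡ 3 (mod 4), a square root of 76 is 76^((79+1)/4) = 76^20 mod 79.
Repeated squaring: 76^2≡9, 76^4≡2, 76^8≡4, 76^16≡16 (mod 79).
76^20 = 76^(16+4) ≡ 32 (mod 79).
Check: 32² = 1024 ≡ 76 (mod 79). The two roots are 32 and 47.

32, 47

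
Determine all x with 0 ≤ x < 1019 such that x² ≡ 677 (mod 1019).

118, 901

Since 1019 ≡ 3 (mod 4), a square root of 677 is 677^((1019+1)/4) = 677^255 mod 1019.
Repeated squaring: 677^2≡798, 677^4≡948, 677^8≡965, 677^16≡878, 677^32≡520, 677^64≡365, 677^128≡755 (mod 1019).
677^255 = 677^(128+64+32+16+8+4+2+1) ≡ 118 (mod 1019).
Check: 118² = 13924 ≡ 677 (mod 1019). The two roots are 118 and 901.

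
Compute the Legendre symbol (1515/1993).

1

Reciprocity: 1515 ≡ 3 and 1993 ≡ 1 (mod 4), so (1515/1993) = +(1993/1515).
Reduce top mod 1515: now compute (478/1515).
Pull out 2: since 1515 ≡ 3 (mod 8), (2/1515) = -1.
Reciprocity: 239 ≡ 3 and 1515 ≡ 3 (mod 4), so (239/1515) = −(1515/239).
Reduce top mod 239: now compute (81/239).
Reciprocity: 81 ≡ 1 and 239 ≡ 3 (mod 4), so (81/239) = +(239/81).
Reduce top mod 81: now compute (77/81).
Reciprocity: 77 ≡ 1 and 81 ≡ 1 (mod 4), so (77/81) = +(81/77).
Reduce top mod 77: now compute (4/77).
Pull out 2^2: since 77 ≡ 5 (mod 8), (2/77) = -1, so (2/77)^2 = +1.
Reached (1/77) = 1. Collecting the sign flips along the way, the symbol is +1.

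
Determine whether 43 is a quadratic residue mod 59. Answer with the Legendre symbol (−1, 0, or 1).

Reciprocity: 43 ≡ 3 and 59 ≡ 3 (mod 4), so (43/59) = −(59/43).
Reduce top mod 43: now compute (16/43).
Pull out 2^4: since 43 ≡ 3 (mod 8), (2/43) = -1, so (2/43)^4 = +1.
Reached (1/43) = 1. Collecting the sign flips along the way, the symbol is -1.

-1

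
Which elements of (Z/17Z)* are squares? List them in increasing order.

1,2,4,8,9,13,15,16

Square k = 1,…,8 (k and 17−k give the same square):
1²=1, 2²=4, 3²=9, 4²=16, 5²≡8, 6²≡2, 7²≡15, 8²≡13 (mod 17).
So the quadratic residues mod 17 are {1, 2, 4, 8, 9, 13, 15, 16}.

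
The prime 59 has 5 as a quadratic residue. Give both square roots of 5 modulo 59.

8, 51

Since 59 ≡ 3 (mod 4), a square root of 5 is 5^((59+1)/4) = 5^15 mod 59.
Repeated squaring: 5^2≡25, 5^4≡35, 5^8≡45 (mod 59).
5^15 = 5^(8+4+2+1) ≡ 51 (mod 59).
Check: 51² = 2601 ≡ 5 (mod 59). The two roots are 8 and 51.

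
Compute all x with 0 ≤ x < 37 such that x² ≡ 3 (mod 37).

37 ≡ 1 (mod 4), so we find a root by search.
Trying successive values, 15² = 225 ≡ 3 (mod 37). The other root is 37 − 15 = 22.

15, 22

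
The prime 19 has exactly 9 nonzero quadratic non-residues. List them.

2, 3, 8, 10, 12, 13, 14, 15, 18

Square k = 1,…,9 (k and 19−k give the same square):
1²=1, 2²=4, 3²=9, 4²=16, 5²≡6, 6²≡17, 7²≡11, 8²≡7, 9²≡5 (mod 19).
The residues are {1, 4, 5, 6, 7, 9, 11, 16, 17}; the non-residues are the remaining 9 nonzero classes.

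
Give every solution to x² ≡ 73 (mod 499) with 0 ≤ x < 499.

155, 344

Since 499 ≡ 3 (mod 4), a square root of 73 is 73^((499+1)/4) = 73^125 mod 499.
Repeated squaring: 73^2≡339, 73^4≡151, 73^8≡346, 73^16≡455, 73^32≡439, 73^64≡107 (mod 499).
73^125 = 73^(64+32+16+8+4+1) ≡ 155 (mod 499).
Check: 155² = 24025 ≡ 73 (mod 499). The two roots are 155 and 344.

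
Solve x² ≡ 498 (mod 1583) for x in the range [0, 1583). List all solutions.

Since 1583 ≡ 3 (mod 4), a square root of 498 is 498^((1583+1)/4) = 498^396 mod 1583.
Repeated squaring: 498^2≡1056, 498^4≡704, 498^8≡137, 498^16≡1356, 498^32≡873, 498^64≡706, 498^128≡1374, 498^256≡940 (mod 1583).
498^396 = 498^(256+128+8+4) ≡ 324 (mod 1583).
Check: 324² = 104976 ≡ 498 (mod 1583). The two roots are 324 and 1259.

324, 1259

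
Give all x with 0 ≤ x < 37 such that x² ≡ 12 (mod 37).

7, 30

37 ≡ 1 (mod 4), so we find a root by search.
Trying successive values, 7² = 49 ≡ 12 (mod 37). The other root is 37 − 7 = 30.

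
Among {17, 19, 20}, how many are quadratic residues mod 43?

(17/43) = +1 → QR.
(19/43) = -1 → non-residue.
(20/43) = -1 → non-residue.
Total quadratic residues among the 3: 1.

1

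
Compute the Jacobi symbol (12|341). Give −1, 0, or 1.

-1

Pull out 2^2: since 341 ≡ 5 (mod 8), (2/341) = -1, so (2/341)^2 = +1.
Reciprocity: 3 ≡ 3 and 341 ≡ 1 (mod 4), so (3/341) = +(341/3).
Reduce top mod 3: now compute (2/3).
Pull out 2: since 3 ≡ 3 (mod 8), (2/3) = -1.
Reached (1/3) = 1. Collecting the sign flips along the way, the symbol is -1.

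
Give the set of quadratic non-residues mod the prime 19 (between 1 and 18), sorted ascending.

Square k = 1,…,9 (k and 19−k give the same square):
1²=1, 2²=4, 3²=9, 4²=16, 5²≡6, 6²≡17, 7²≡11, 8²≡7, 9²≡5 (mod 19).
The residues are {1, 4, 5, 6, 7, 9, 11, 16, 17}; the non-residues are the remaining 9 nonzero classes.

2,3,8,10,12,13,14,15,18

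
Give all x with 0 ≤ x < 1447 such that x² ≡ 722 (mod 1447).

561, 886

Since 1447 ≡ 3 (mod 4), a square root of 722 is 722^((1447+1)/4) = 722^362 mod 1447.
Repeated squaring: 722^2≡364, 722^4≡819, 722^8≡800, 722^16≡426, 722^32≡601, 722^64≡898, 722^128≡425, 722^256≡1197 (mod 1447).
722^362 = 722^(256+64+32+8+2) ≡ 886 (mod 1447).
Check: 886² = 784996 ≡ 722 (mod 1447). The two roots are 561 and 886.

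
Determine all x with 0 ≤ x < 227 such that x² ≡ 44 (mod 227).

80, 147

Since 227 ≡ 3 (mod 4), a square root of 44 is 44^((227+1)/4) = 44^57 mod 227.
Repeated squaring: 44^2≡120, 44^4≡99, 44^8≡40, 44^16≡11, 44^32≡121 (mod 227).
44^57 = 44^(32+16+8+1) ≡ 147 (mod 227).
Check: 147² = 21609 ≡ 44 (mod 227). The two roots are 80 and 147.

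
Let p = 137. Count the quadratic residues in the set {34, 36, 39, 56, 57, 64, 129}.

(34/137) = +1 → QR.
(36/137) = +1 → QR.
(39/137) = +1 → QR.
(56/137) = +1 → QR.
(57/137) = -1 → non-residue.
(64/137) = +1 → QR.
(129/137) = +1 → QR.
Total quadratic residues among the 7: 6.

6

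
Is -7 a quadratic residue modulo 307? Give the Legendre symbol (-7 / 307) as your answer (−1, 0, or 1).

Euler's criterion: (-7/307) ≡ 300^153 (mod 307).
300^2 ≡ 49 (mod 307)
300^4 ≡ 252 (mod 307)
300^8 ≡ 262 (mod 307)
300^16 ≡ 183 (mod 307)
300^32 ≡ 26 (mod 307)
300^64 ≡ 62 (mod 307)
300^128 ≡ 160 (mod 307)
300^153 = 300^(128+16+8+1) ≡ 306 (mod 307).
Result is 306 ≡ −1, so (-7/307) = −1.

-1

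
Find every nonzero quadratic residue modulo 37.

Square k = 1,…,18 (k and 37−k give the same square):
1²=1, 2²=4, 3²=9, 4²=16, 5²=25, 6²=36, 7²≡12, 8²≡27, 9²≡7, 10²≡26, 11²≡10, 12²≡33, 13²≡21, 14²≡11, 15²≡3, 16²≡34, 17²≡30, 18²≡28 (mod 37).
So the quadratic residues mod 37 are {1, 3, 4, 7, 9, 10, 11, 12, 16, 21, 25, 26, 27, 28, 30, 33, 34, 36}.

1, 3, 4, 7, 9, 10, 11, 12, 16, 21, 25, 26, 27, 28, 30, 33, 34, 36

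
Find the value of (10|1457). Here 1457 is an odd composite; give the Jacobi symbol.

Pull out 2: since 1457 ≡ 1 (mod 8), (2/1457) = +1.
Reciprocity: 5 ≡ 1 and 1457 ≡ 1 (mod 4), so (5/1457) = +(1457/5).
Reduce top mod 5: now compute (2/5).
Pull out 2: since 5 ≡ 5 (mod 8), (2/5) = -1.
Reached (1/5) = 1. Collecting the sign flips along the way, the symbol is -1.

-1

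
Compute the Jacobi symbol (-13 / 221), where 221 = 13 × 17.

First reduce: -13 ≡ 208 (mod 221).
Pull out 2^4: since 221 ≡ 5 (mod 8), (2/221) = -1, so (2/221)^4 = +1.
Reciprocity: 13 ≡ 1 and 221 ≡ 1 (mod 4), so (13/221) = +(221/13).
Reduce top mod 13: now compute (0/13).
Top reduces to 0: gcd > 1, so the symbol is 0.

0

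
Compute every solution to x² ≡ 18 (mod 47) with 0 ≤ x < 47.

Since 47 ≡ 3 (mod 4), a square root of 18 is 18^((47+1)/4) = 18^12 mod 47.
Repeated squaring: 18^2≡42, 18^4≡25, 18^8≡14 (mod 47).
18^12 = 18^(8+4) ≡ 21 (mod 47).
Check: 21² = 441 ≡ 18 (mod 47). The two roots are 21 and 26.

21, 26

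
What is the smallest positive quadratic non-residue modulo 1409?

(2/1409) = +1, so 2 is a residue.
(3/1409) = −1, so 3 is the smallest positive non-residue mod 1409.

3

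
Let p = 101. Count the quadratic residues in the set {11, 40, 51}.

(11/101) = -1 → non-residue.
(40/101) = -1 → non-residue.
(51/101) = -1 → non-residue.
Total quadratic residues among the 3: 0.

0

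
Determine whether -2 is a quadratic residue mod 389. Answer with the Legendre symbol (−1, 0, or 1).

First reduce: -2 ≡ 387 (mod 389).
Reciprocity: 387 ≡ 3 and 389 ≡ 1 (mod 4), so (387/389) = +(389/387).
Reduce top mod 387: now compute (2/387).
Pull out 2: since 387 ≡ 3 (mod 8), (2/387) = -1.
Reached (1/387) = 1. Collecting the sign flips along the way, the symbol is -1.

-1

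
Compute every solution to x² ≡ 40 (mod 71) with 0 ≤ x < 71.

18, 53

Since 71 ≡ 3 (mod 4), a square root of 40 is 40^((71+1)/4) = 40^18 mod 71.
Repeated squaring: 40^2≡38, 40^4≡24, 40^8≡8, 40^16≡64 (mod 71).
40^18 = 40^(16+2) ≡ 18 (mod 71).
Check: 18² = 324 ≡ 40 (mod 71). The two roots are 18 and 53.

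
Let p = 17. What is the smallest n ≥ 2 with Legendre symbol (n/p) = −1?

(2/17) = +1, so 2 is a residue.
(3/17) = −1, so 3 is the smallest positive non-residue mod 17.

3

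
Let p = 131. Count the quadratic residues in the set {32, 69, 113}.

(32/131) = -1 → non-residue.
(69/131) = -1 → non-residue.
(113/131) = +1 → QR.
Total quadratic residues among the 3: 1.

1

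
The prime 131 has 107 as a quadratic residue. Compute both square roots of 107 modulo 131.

Since 131 ≡ 3 (mod 4), a square root of 107 is 107^((131+1)/4) = 107^33 mod 131.
Repeated squaring: 107^2≡52, 107^4≡84, 107^8≡113, 107^16≡62, 107^32≡45 (mod 131).
107^33 = 107^(32+1) ≡ 99 (mod 131).
Check: 99² = 9801 ≡ 107 (mod 131). The two roots are 32 and 99.

32, 99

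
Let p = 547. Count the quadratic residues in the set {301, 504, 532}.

2

(301/547) = +1 → QR.
(504/547) = +1 → QR.
(532/547) = -1 → non-residue.
Total quadratic residues among the 3: 2.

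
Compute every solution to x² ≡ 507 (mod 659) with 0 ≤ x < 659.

Since 659 ≡ 3 (mod 4), a square root of 507 is 507^((659+1)/4) = 507^165 mod 659.
Repeated squaring: 507^2≡39, 507^4≡203, 507^8≡351, 507^16≡627, 507^32≡365, 507^64≡107, 507^128≡246 (mod 659).
507^165 = 507^(128+32+4+1) ≡ 311 (mod 659).
Check: 311² = 96721 ≡ 507 (mod 659). The two roots are 311 and 348.

311, 348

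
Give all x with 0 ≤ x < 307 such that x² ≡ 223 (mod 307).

60, 247

Since 307 ≡ 3 (mod 4), a square root of 223 is 223^((307+1)/4) = 223^77 mod 307.
Repeated squaring: 223^2≡302, 223^4≡25, 223^8≡11, 223^16≡121, 223^32≡212, 223^64≡122 (mod 307).
223^77 = 223^(64+8+4+1) ≡ 60 (mod 307).
Check: 60² = 3600 ≡ 223 (mod 307). The two roots are 60 and 247.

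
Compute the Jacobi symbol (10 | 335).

0

Pull out 2: since 335 ≡ 7 (mod 8), (2/335) = +1.
Reciprocity: 5 ≡ 1 and 335 ≡ 3 (mod 4), so (5/335) = +(335/5).
Reduce top mod 5: now compute (0/5).
Top reduces to 0: gcd > 1, so the symbol is 0.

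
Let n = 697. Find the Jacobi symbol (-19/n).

First reduce: -19 ≡ 678 (mod 697).
Pull out 2: since 697 ≡ 1 (mod 8), (2/697) = +1.
Reciprocity: 339 ≡ 3 and 697 ≡ 1 (mod 4), so (339/697) = +(697/339).
Reduce top mod 339: now compute (19/339).
Reciprocity: 19 ≡ 3 and 339 ≡ 3 (mod 4), so (19/339) = −(339/19).
Reduce top mod 19: now compute (16/19).
Pull out 2^4: since 19 ≡ 3 (mod 8), (2/19) = -1, so (2/19)^4 = +1.
Reached (1/19) = 1. Collecting the sign flips along the way, the symbol is -1.

-1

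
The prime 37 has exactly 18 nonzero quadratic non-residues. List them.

Square k = 1,…,18 (k and 37−k give the same square):
1²=1, 2²=4, 3²=9, 4²=16, 5²=25, 6²=36, 7²≡12, 8²≡27, 9²≡7, 10²≡26, 11²≡10, 12²≡33, 13²≡21, 14²≡11, 15²≡3, 16²≡34, 17²≡30, 18²≡28 (mod 37).
The residues are {1, 3, 4, 7, 9, 10, 11, 12, 16, 21, 25, 26, 27, 28, 30, 33, 34, 36}; the non-residues are the remaining 18 nonzero classes.

2 5 6 8 13 14 15 17 18 19 20 22 23 24 29 31 32 35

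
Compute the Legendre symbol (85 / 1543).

Reciprocity: 85 ≡ 1 and 1543 ≡ 3 (mod 4), so (85/1543) = +(1543/85).
Reduce top mod 85: now compute (13/85).
Reciprocity: 13 ≡ 1 and 85 ≡ 1 (mod 4), so (13/85) = +(85/13).
Reduce top mod 13: now compute (7/13).
Reciprocity: 7 ≡ 3 and 13 ≡ 1 (mod 4), so (7/13) = +(13/7).
Reduce top mod 7: now compute (6/7).
Pull out 2: since 7 ≡ 7 (mod 8), (2/7) = +1.
Reciprocity: 3 ≡ 3 and 7 ≡ 3 (mod 4), so (3/7) = −(7/3).
Reduce top mod 3: now compute (1/3).
Reached (1/3) = 1. Collecting the sign flips along the way, the symbol is -1.

-1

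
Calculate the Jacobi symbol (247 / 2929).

-1

Reciprocity: 247 ≡ 3 and 2929 ≡ 1 (mod 4), so (247/2929) = +(2929/247).
Reduce top mod 247: now compute (212/247).
Pull out 2^2: since 247 ≡ 7 (mod 8), (2/247) = +1, so (2/247)^2 = +1.
Reciprocity: 53 ≡ 1 and 247 ≡ 3 (mod 4), so (53/247) = +(247/53).
Reduce top mod 53: now compute (35/53).
Reciprocity: 35 ≡ 3 and 53 ≡ 1 (mod 4), so (35/53) = +(53/35).
Reduce top mod 35: now compute (18/35).
Pull out 2: since 35 ≡ 3 (mod 8), (2/35) = -1.
Reciprocity: 9 ≡ 1 and 35 ≡ 3 (mod 4), so (9/35) = +(35/9).
Reduce top mod 9: now compute (8/9).
Pull out 2^3: since 9 ≡ 1 (mod 8), (2/9) = +1, so (2/9)^3 = +1.
Reached (1/9) = 1. Collecting the sign flips along the way, the symbol is -1.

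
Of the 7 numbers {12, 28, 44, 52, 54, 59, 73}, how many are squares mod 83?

(12/83) = +1 → QR.
(28/83) = +1 → QR.
(44/83) = +1 → QR.
(52/83) = -1 → non-residue.
(54/83) = -1 → non-residue.
(59/83) = +1 → QR.
(73/83) = -1 → non-residue.
Total quadratic residues among the 7: 4.

4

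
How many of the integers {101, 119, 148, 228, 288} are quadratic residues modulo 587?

2

(101/587) = +1 → QR.
(119/587) = +1 → QR.
(148/587) = -1 → non-residue.
(228/587) = -1 → non-residue.
(288/587) = -1 → non-residue.
Total quadratic residues among the 5: 2.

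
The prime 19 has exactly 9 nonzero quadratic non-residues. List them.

Square k = 1,…,9 (k and 19−k give the same square):
1²=1, 2²=4, 3²=9, 4²=16, 5²≡6, 6²≡17, 7²≡11, 8²≡7, 9²≡5 (mod 19).
The residues are {1, 4, 5, 6, 7, 9, 11, 16, 17}; the non-residues are the remaining 9 nonzero classes.

2,3,8,10,12,13,14,15,18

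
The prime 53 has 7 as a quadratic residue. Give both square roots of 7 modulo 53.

53 ≡ 1 (mod 4), so we find a root by search.
Trying successive values, 22² = 484 ≡ 7 (mod 53). The other root is 53 − 22 = 31.

22, 31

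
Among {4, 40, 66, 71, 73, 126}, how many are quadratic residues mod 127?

3

(4/127) = +1 → QR.
(40/127) = -1 → non-residue.
(66/127) = -1 → non-residue.
(71/127) = +1 → QR.
(73/127) = +1 → QR.
(126/127) = -1 → non-residue.
Total quadratic residues among the 6: 3.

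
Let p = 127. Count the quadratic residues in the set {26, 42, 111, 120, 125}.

(26/127) = +1 → QR.
(42/127) = +1 → QR.
(111/127) = -1 → non-residue.
(120/127) = +1 → QR.
(125/127) = -1 → non-residue.
Total quadratic residues among the 5: 3.

3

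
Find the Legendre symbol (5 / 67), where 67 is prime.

Euler's criterion: (5/67) ≡ 5^33 (mod 67).
5^2 ≡ 25 (mod 67)
5^4 ≡ 22 (mod 67)
5^8 ≡ 15 (mod 67)
5^16 ≡ 24 (mod 67)
5^32 ≡ 40 (mod 67)
5^33 = 5^(32+1) ≡ 66 (mod 67).
Result is 66 ≡ −1, so (5/67) = −1.

-1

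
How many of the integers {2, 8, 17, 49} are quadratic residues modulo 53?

2

(2/53) = -1 → non-residue.
(8/53) = -1 → non-residue.
(17/53) = +1 → QR.
(49/53) = +1 → QR.
Total quadratic residues among the 4: 2.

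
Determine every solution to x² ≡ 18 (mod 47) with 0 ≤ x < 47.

Since 47 ≡ 3 (mod 4), a square root of 18 is 18^((47+1)/4) = 18^12 mod 47.
Repeated squaring: 18^2≡42, 18^4≡25, 18^8≡14 (mod 47).
18^12 = 18^(8+4) ≡ 21 (mod 47).
Check: 21² = 441 ≡ 18 (mod 47). The two roots are 21 and 26.

21, 26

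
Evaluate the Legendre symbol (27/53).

-1

Reciprocity: 27 ≡ 3 and 53 ≡ 1 (mod 4), so (27/53) = +(53/27).
Reduce top mod 27: now compute (26/27).
Pull out 2: since 27 ≡ 3 (mod 8), (2/27) = -1.
Reciprocity: 13 ≡ 1 and 27 ≡ 3 (mod 4), so (13/27) = +(27/13).
Reduce top mod 13: now compute (1/13).
Reached (1/13) = 1. Collecting the sign flips along the way, the symbol is -1.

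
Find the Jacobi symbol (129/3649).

Reciprocity: 129 ≡ 1 and 3649 ≡ 1 (mod 4), so (129/3649) = +(3649/129).
Reduce top mod 129: now compute (37/129).
Reciprocity: 37 ≡ 1 and 129 ≡ 1 (mod 4), so (37/129) = +(129/37).
Reduce top mod 37: now compute (18/37).
Pull out 2: since 37 ≡ 5 (mod 8), (2/37) = -1.
Reciprocity: 9 ≡ 1 and 37 ≡ 1 (mod 4), so (9/37) = +(37/9).
Reduce top mod 9: now compute (1/9).
Reached (1/9) = 1. Collecting the sign flips along the way, the symbol is -1.

-1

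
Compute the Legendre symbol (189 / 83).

1

Euler's criterion: (189/83) ≡ 23^41 (mod 83).
23^2 ≡ 31 (mod 83)
23^4 ≡ 48 (mod 83)
23^8 ≡ 63 (mod 83)
23^16 ≡ 68 (mod 83)
23^32 ≡ 59 (mod 83)
23^41 = 23^(32+8+1) ≡ 1 (mod 83).
Result is 1, so (189/83) = 1.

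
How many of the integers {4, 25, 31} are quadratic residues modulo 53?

2

(4/53) = +1 → QR.
(25/53) = +1 → QR.
(31/53) = -1 → non-residue.
Total quadratic residues among the 3: 2.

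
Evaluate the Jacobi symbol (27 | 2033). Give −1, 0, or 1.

Reciprocity: 27 ≡ 3 and 2033 ≡ 1 (mod 4), so (27/2033) = +(2033/27).
Reduce top mod 27: now compute (8/27).
Pull out 2^3: since 27 ≡ 3 (mod 8), (2/27) = -1, so (2/27)^3 = -1.
Reached (1/27) = 1. Collecting the sign flips along the way, the symbol is -1.

-1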